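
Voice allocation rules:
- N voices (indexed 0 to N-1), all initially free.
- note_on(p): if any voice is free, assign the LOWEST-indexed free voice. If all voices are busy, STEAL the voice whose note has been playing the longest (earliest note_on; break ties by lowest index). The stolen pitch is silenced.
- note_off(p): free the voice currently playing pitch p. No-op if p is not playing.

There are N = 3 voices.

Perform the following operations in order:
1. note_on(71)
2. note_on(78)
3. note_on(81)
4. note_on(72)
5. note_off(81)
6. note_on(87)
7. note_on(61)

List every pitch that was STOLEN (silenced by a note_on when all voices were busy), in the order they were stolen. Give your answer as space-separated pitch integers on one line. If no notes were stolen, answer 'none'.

Op 1: note_on(71): voice 0 is free -> assigned | voices=[71 - -]
Op 2: note_on(78): voice 1 is free -> assigned | voices=[71 78 -]
Op 3: note_on(81): voice 2 is free -> assigned | voices=[71 78 81]
Op 4: note_on(72): all voices busy, STEAL voice 0 (pitch 71, oldest) -> assign | voices=[72 78 81]
Op 5: note_off(81): free voice 2 | voices=[72 78 -]
Op 6: note_on(87): voice 2 is free -> assigned | voices=[72 78 87]
Op 7: note_on(61): all voices busy, STEAL voice 1 (pitch 78, oldest) -> assign | voices=[72 61 87]

Answer: 71 78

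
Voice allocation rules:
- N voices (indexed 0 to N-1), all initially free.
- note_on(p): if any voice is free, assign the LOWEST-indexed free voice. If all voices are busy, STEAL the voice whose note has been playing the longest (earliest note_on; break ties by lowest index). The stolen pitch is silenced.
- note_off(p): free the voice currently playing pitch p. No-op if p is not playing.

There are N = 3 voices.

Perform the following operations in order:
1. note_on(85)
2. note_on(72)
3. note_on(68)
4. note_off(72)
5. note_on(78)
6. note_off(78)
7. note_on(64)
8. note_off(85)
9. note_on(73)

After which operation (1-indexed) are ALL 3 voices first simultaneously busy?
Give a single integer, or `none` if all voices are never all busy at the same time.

Answer: 3

Derivation:
Op 1: note_on(85): voice 0 is free -> assigned | voices=[85 - -]
Op 2: note_on(72): voice 1 is free -> assigned | voices=[85 72 -]
Op 3: note_on(68): voice 2 is free -> assigned | voices=[85 72 68]
Op 4: note_off(72): free voice 1 | voices=[85 - 68]
Op 5: note_on(78): voice 1 is free -> assigned | voices=[85 78 68]
Op 6: note_off(78): free voice 1 | voices=[85 - 68]
Op 7: note_on(64): voice 1 is free -> assigned | voices=[85 64 68]
Op 8: note_off(85): free voice 0 | voices=[- 64 68]
Op 9: note_on(73): voice 0 is free -> assigned | voices=[73 64 68]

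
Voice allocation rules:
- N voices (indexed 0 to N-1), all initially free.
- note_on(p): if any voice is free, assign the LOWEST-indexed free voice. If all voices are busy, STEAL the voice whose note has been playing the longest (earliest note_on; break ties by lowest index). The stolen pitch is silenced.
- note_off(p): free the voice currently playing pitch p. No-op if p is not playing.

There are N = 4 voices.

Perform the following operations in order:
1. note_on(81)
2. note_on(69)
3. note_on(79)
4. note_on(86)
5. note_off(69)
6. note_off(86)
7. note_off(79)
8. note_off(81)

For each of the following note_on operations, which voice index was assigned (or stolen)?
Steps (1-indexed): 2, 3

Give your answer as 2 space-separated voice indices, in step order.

Answer: 1 2

Derivation:
Op 1: note_on(81): voice 0 is free -> assigned | voices=[81 - - -]
Op 2: note_on(69): voice 1 is free -> assigned | voices=[81 69 - -]
Op 3: note_on(79): voice 2 is free -> assigned | voices=[81 69 79 -]
Op 4: note_on(86): voice 3 is free -> assigned | voices=[81 69 79 86]
Op 5: note_off(69): free voice 1 | voices=[81 - 79 86]
Op 6: note_off(86): free voice 3 | voices=[81 - 79 -]
Op 7: note_off(79): free voice 2 | voices=[81 - - -]
Op 8: note_off(81): free voice 0 | voices=[- - - -]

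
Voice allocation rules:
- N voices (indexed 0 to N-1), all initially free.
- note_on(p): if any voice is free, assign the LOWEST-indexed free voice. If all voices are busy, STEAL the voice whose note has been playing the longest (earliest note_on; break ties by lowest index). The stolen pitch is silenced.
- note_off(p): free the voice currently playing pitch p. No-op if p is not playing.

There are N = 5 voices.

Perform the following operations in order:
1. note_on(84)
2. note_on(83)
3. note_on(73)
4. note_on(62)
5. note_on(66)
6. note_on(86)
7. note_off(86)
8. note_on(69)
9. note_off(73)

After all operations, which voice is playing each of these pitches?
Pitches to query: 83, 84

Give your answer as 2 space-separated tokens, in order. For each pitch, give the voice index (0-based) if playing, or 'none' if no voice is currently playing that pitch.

Op 1: note_on(84): voice 0 is free -> assigned | voices=[84 - - - -]
Op 2: note_on(83): voice 1 is free -> assigned | voices=[84 83 - - -]
Op 3: note_on(73): voice 2 is free -> assigned | voices=[84 83 73 - -]
Op 4: note_on(62): voice 3 is free -> assigned | voices=[84 83 73 62 -]
Op 5: note_on(66): voice 4 is free -> assigned | voices=[84 83 73 62 66]
Op 6: note_on(86): all voices busy, STEAL voice 0 (pitch 84, oldest) -> assign | voices=[86 83 73 62 66]
Op 7: note_off(86): free voice 0 | voices=[- 83 73 62 66]
Op 8: note_on(69): voice 0 is free -> assigned | voices=[69 83 73 62 66]
Op 9: note_off(73): free voice 2 | voices=[69 83 - 62 66]

Answer: 1 none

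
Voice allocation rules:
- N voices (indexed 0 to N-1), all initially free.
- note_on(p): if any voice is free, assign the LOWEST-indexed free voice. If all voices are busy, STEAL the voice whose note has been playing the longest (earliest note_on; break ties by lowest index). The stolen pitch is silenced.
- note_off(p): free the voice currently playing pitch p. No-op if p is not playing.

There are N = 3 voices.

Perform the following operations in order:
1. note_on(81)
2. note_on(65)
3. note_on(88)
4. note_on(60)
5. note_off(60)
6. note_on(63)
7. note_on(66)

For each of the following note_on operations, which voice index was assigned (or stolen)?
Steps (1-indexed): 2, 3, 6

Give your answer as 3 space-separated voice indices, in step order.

Op 1: note_on(81): voice 0 is free -> assigned | voices=[81 - -]
Op 2: note_on(65): voice 1 is free -> assigned | voices=[81 65 -]
Op 3: note_on(88): voice 2 is free -> assigned | voices=[81 65 88]
Op 4: note_on(60): all voices busy, STEAL voice 0 (pitch 81, oldest) -> assign | voices=[60 65 88]
Op 5: note_off(60): free voice 0 | voices=[- 65 88]
Op 6: note_on(63): voice 0 is free -> assigned | voices=[63 65 88]
Op 7: note_on(66): all voices busy, STEAL voice 1 (pitch 65, oldest) -> assign | voices=[63 66 88]

Answer: 1 2 0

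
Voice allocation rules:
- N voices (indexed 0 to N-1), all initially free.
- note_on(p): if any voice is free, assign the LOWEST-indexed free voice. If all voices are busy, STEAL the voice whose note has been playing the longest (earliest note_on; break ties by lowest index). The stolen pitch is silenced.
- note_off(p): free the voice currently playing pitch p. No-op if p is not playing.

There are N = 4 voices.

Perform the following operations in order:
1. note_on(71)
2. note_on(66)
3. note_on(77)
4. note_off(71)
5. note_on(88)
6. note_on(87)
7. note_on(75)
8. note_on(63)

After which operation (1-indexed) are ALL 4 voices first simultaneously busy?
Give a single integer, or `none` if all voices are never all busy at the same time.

Op 1: note_on(71): voice 0 is free -> assigned | voices=[71 - - -]
Op 2: note_on(66): voice 1 is free -> assigned | voices=[71 66 - -]
Op 3: note_on(77): voice 2 is free -> assigned | voices=[71 66 77 -]
Op 4: note_off(71): free voice 0 | voices=[- 66 77 -]
Op 5: note_on(88): voice 0 is free -> assigned | voices=[88 66 77 -]
Op 6: note_on(87): voice 3 is free -> assigned | voices=[88 66 77 87]
Op 7: note_on(75): all voices busy, STEAL voice 1 (pitch 66, oldest) -> assign | voices=[88 75 77 87]
Op 8: note_on(63): all voices busy, STEAL voice 2 (pitch 77, oldest) -> assign | voices=[88 75 63 87]

Answer: 6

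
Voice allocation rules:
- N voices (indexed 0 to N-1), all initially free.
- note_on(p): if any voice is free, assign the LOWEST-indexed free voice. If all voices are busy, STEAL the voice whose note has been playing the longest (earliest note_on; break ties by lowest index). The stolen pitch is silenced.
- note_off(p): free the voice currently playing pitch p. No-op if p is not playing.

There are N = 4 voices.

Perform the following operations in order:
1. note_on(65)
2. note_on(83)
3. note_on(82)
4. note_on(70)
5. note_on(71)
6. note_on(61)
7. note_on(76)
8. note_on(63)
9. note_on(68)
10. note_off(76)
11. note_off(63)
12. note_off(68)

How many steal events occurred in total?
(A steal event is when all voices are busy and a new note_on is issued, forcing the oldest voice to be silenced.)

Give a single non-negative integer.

Answer: 5

Derivation:
Op 1: note_on(65): voice 0 is free -> assigned | voices=[65 - - -]
Op 2: note_on(83): voice 1 is free -> assigned | voices=[65 83 - -]
Op 3: note_on(82): voice 2 is free -> assigned | voices=[65 83 82 -]
Op 4: note_on(70): voice 3 is free -> assigned | voices=[65 83 82 70]
Op 5: note_on(71): all voices busy, STEAL voice 0 (pitch 65, oldest) -> assign | voices=[71 83 82 70]
Op 6: note_on(61): all voices busy, STEAL voice 1 (pitch 83, oldest) -> assign | voices=[71 61 82 70]
Op 7: note_on(76): all voices busy, STEAL voice 2 (pitch 82, oldest) -> assign | voices=[71 61 76 70]
Op 8: note_on(63): all voices busy, STEAL voice 3 (pitch 70, oldest) -> assign | voices=[71 61 76 63]
Op 9: note_on(68): all voices busy, STEAL voice 0 (pitch 71, oldest) -> assign | voices=[68 61 76 63]
Op 10: note_off(76): free voice 2 | voices=[68 61 - 63]
Op 11: note_off(63): free voice 3 | voices=[68 61 - -]
Op 12: note_off(68): free voice 0 | voices=[- 61 - -]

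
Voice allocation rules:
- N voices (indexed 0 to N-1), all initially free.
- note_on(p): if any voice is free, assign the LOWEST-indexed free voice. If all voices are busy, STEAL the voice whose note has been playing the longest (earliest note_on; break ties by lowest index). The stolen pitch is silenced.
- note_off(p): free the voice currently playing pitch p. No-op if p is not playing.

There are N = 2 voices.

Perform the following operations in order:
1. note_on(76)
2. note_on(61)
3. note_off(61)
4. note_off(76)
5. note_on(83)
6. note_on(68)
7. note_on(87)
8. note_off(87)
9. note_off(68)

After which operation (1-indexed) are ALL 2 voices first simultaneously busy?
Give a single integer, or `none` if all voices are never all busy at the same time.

Op 1: note_on(76): voice 0 is free -> assigned | voices=[76 -]
Op 2: note_on(61): voice 1 is free -> assigned | voices=[76 61]
Op 3: note_off(61): free voice 1 | voices=[76 -]
Op 4: note_off(76): free voice 0 | voices=[- -]
Op 5: note_on(83): voice 0 is free -> assigned | voices=[83 -]
Op 6: note_on(68): voice 1 is free -> assigned | voices=[83 68]
Op 7: note_on(87): all voices busy, STEAL voice 0 (pitch 83, oldest) -> assign | voices=[87 68]
Op 8: note_off(87): free voice 0 | voices=[- 68]
Op 9: note_off(68): free voice 1 | voices=[- -]

Answer: 2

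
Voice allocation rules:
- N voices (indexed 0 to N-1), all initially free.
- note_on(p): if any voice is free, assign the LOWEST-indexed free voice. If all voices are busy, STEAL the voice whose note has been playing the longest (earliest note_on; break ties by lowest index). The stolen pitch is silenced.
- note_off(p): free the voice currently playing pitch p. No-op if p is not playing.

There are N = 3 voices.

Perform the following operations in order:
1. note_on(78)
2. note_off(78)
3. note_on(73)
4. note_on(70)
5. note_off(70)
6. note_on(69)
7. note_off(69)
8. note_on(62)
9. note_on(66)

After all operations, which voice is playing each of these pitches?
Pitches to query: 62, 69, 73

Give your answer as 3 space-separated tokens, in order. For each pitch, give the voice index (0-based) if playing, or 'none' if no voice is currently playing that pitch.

Answer: 1 none 0

Derivation:
Op 1: note_on(78): voice 0 is free -> assigned | voices=[78 - -]
Op 2: note_off(78): free voice 0 | voices=[- - -]
Op 3: note_on(73): voice 0 is free -> assigned | voices=[73 - -]
Op 4: note_on(70): voice 1 is free -> assigned | voices=[73 70 -]
Op 5: note_off(70): free voice 1 | voices=[73 - -]
Op 6: note_on(69): voice 1 is free -> assigned | voices=[73 69 -]
Op 7: note_off(69): free voice 1 | voices=[73 - -]
Op 8: note_on(62): voice 1 is free -> assigned | voices=[73 62 -]
Op 9: note_on(66): voice 2 is free -> assigned | voices=[73 62 66]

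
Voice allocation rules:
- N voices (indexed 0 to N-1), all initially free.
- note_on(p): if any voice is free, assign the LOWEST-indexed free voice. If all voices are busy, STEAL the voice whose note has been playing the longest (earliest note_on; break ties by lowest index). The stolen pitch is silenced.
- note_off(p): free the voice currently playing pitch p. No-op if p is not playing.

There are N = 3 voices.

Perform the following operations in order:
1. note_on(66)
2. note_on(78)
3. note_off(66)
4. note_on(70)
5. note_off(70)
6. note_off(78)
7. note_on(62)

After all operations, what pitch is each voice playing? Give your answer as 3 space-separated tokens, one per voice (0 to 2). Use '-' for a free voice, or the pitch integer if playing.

Op 1: note_on(66): voice 0 is free -> assigned | voices=[66 - -]
Op 2: note_on(78): voice 1 is free -> assigned | voices=[66 78 -]
Op 3: note_off(66): free voice 0 | voices=[- 78 -]
Op 4: note_on(70): voice 0 is free -> assigned | voices=[70 78 -]
Op 5: note_off(70): free voice 0 | voices=[- 78 -]
Op 6: note_off(78): free voice 1 | voices=[- - -]
Op 7: note_on(62): voice 0 is free -> assigned | voices=[62 - -]

Answer: 62 - -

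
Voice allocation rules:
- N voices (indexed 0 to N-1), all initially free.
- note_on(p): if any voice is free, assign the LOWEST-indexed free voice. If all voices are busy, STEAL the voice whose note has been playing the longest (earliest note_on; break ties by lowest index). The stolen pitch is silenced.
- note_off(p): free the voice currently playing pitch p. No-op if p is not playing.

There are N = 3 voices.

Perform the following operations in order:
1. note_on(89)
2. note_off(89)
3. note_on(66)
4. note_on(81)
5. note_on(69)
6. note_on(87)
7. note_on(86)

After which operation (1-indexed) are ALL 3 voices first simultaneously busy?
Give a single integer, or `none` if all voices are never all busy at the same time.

Op 1: note_on(89): voice 0 is free -> assigned | voices=[89 - -]
Op 2: note_off(89): free voice 0 | voices=[- - -]
Op 3: note_on(66): voice 0 is free -> assigned | voices=[66 - -]
Op 4: note_on(81): voice 1 is free -> assigned | voices=[66 81 -]
Op 5: note_on(69): voice 2 is free -> assigned | voices=[66 81 69]
Op 6: note_on(87): all voices busy, STEAL voice 0 (pitch 66, oldest) -> assign | voices=[87 81 69]
Op 7: note_on(86): all voices busy, STEAL voice 1 (pitch 81, oldest) -> assign | voices=[87 86 69]

Answer: 5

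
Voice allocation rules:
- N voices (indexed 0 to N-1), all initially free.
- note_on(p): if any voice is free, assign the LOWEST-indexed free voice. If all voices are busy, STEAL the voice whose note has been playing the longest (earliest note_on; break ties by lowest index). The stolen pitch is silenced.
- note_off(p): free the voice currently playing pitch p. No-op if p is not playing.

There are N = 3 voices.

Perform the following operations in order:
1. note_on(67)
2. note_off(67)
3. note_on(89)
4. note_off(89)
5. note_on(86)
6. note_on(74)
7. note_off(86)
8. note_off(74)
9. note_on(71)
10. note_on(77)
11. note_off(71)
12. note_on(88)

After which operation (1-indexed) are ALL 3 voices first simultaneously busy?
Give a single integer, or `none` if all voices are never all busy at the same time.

Answer: none

Derivation:
Op 1: note_on(67): voice 0 is free -> assigned | voices=[67 - -]
Op 2: note_off(67): free voice 0 | voices=[- - -]
Op 3: note_on(89): voice 0 is free -> assigned | voices=[89 - -]
Op 4: note_off(89): free voice 0 | voices=[- - -]
Op 5: note_on(86): voice 0 is free -> assigned | voices=[86 - -]
Op 6: note_on(74): voice 1 is free -> assigned | voices=[86 74 -]
Op 7: note_off(86): free voice 0 | voices=[- 74 -]
Op 8: note_off(74): free voice 1 | voices=[- - -]
Op 9: note_on(71): voice 0 is free -> assigned | voices=[71 - -]
Op 10: note_on(77): voice 1 is free -> assigned | voices=[71 77 -]
Op 11: note_off(71): free voice 0 | voices=[- 77 -]
Op 12: note_on(88): voice 0 is free -> assigned | voices=[88 77 -]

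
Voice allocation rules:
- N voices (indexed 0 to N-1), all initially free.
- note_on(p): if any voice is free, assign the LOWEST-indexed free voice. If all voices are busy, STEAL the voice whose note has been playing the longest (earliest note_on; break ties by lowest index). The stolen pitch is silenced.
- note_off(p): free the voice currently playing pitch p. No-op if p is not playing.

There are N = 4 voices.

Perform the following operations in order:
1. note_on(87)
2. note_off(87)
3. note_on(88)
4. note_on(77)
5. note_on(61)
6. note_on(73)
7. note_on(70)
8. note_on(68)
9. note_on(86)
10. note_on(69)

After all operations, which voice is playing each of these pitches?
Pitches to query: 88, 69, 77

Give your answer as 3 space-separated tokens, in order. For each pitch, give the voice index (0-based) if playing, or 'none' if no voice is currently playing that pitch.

Op 1: note_on(87): voice 0 is free -> assigned | voices=[87 - - -]
Op 2: note_off(87): free voice 0 | voices=[- - - -]
Op 3: note_on(88): voice 0 is free -> assigned | voices=[88 - - -]
Op 4: note_on(77): voice 1 is free -> assigned | voices=[88 77 - -]
Op 5: note_on(61): voice 2 is free -> assigned | voices=[88 77 61 -]
Op 6: note_on(73): voice 3 is free -> assigned | voices=[88 77 61 73]
Op 7: note_on(70): all voices busy, STEAL voice 0 (pitch 88, oldest) -> assign | voices=[70 77 61 73]
Op 8: note_on(68): all voices busy, STEAL voice 1 (pitch 77, oldest) -> assign | voices=[70 68 61 73]
Op 9: note_on(86): all voices busy, STEAL voice 2 (pitch 61, oldest) -> assign | voices=[70 68 86 73]
Op 10: note_on(69): all voices busy, STEAL voice 3 (pitch 73, oldest) -> assign | voices=[70 68 86 69]

Answer: none 3 none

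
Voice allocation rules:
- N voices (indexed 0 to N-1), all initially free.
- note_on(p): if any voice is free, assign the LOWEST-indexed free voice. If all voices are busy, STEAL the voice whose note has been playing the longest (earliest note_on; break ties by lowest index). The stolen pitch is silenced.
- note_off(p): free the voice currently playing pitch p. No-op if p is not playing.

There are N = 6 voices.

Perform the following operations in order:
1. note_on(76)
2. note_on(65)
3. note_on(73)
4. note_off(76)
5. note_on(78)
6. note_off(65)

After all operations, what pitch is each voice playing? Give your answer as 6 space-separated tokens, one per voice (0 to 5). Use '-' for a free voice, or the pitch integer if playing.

Answer: 78 - 73 - - -

Derivation:
Op 1: note_on(76): voice 0 is free -> assigned | voices=[76 - - - - -]
Op 2: note_on(65): voice 1 is free -> assigned | voices=[76 65 - - - -]
Op 3: note_on(73): voice 2 is free -> assigned | voices=[76 65 73 - - -]
Op 4: note_off(76): free voice 0 | voices=[- 65 73 - - -]
Op 5: note_on(78): voice 0 is free -> assigned | voices=[78 65 73 - - -]
Op 6: note_off(65): free voice 1 | voices=[78 - 73 - - -]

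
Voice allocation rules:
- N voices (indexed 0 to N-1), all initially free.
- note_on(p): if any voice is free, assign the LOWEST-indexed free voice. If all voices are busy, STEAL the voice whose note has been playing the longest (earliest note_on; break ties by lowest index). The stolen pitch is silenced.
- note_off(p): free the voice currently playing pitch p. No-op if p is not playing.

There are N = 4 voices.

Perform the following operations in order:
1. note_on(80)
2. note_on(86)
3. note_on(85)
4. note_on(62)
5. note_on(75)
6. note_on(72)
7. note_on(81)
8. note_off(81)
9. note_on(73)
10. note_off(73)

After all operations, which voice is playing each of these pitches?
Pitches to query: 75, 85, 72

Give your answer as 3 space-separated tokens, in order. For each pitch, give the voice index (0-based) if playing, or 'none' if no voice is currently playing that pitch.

Op 1: note_on(80): voice 0 is free -> assigned | voices=[80 - - -]
Op 2: note_on(86): voice 1 is free -> assigned | voices=[80 86 - -]
Op 3: note_on(85): voice 2 is free -> assigned | voices=[80 86 85 -]
Op 4: note_on(62): voice 3 is free -> assigned | voices=[80 86 85 62]
Op 5: note_on(75): all voices busy, STEAL voice 0 (pitch 80, oldest) -> assign | voices=[75 86 85 62]
Op 6: note_on(72): all voices busy, STEAL voice 1 (pitch 86, oldest) -> assign | voices=[75 72 85 62]
Op 7: note_on(81): all voices busy, STEAL voice 2 (pitch 85, oldest) -> assign | voices=[75 72 81 62]
Op 8: note_off(81): free voice 2 | voices=[75 72 - 62]
Op 9: note_on(73): voice 2 is free -> assigned | voices=[75 72 73 62]
Op 10: note_off(73): free voice 2 | voices=[75 72 - 62]

Answer: 0 none 1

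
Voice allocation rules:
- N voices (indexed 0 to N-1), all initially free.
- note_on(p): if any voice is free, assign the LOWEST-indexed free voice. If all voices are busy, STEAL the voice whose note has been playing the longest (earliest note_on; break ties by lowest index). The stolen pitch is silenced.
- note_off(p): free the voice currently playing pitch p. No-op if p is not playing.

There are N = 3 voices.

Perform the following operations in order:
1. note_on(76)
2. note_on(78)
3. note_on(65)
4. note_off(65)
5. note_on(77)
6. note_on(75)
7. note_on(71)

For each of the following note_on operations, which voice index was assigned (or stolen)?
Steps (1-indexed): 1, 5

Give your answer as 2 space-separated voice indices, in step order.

Answer: 0 2

Derivation:
Op 1: note_on(76): voice 0 is free -> assigned | voices=[76 - -]
Op 2: note_on(78): voice 1 is free -> assigned | voices=[76 78 -]
Op 3: note_on(65): voice 2 is free -> assigned | voices=[76 78 65]
Op 4: note_off(65): free voice 2 | voices=[76 78 -]
Op 5: note_on(77): voice 2 is free -> assigned | voices=[76 78 77]
Op 6: note_on(75): all voices busy, STEAL voice 0 (pitch 76, oldest) -> assign | voices=[75 78 77]
Op 7: note_on(71): all voices busy, STEAL voice 1 (pitch 78, oldest) -> assign | voices=[75 71 77]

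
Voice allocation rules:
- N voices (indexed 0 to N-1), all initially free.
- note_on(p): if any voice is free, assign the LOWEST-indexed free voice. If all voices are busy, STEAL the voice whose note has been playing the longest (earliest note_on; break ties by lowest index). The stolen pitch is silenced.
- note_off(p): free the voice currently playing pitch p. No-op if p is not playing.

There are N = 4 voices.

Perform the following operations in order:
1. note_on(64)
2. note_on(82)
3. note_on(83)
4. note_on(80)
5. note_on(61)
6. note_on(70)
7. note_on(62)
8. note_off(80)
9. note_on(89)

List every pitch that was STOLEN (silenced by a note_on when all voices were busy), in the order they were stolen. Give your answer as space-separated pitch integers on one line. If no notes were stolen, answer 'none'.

Op 1: note_on(64): voice 0 is free -> assigned | voices=[64 - - -]
Op 2: note_on(82): voice 1 is free -> assigned | voices=[64 82 - -]
Op 3: note_on(83): voice 2 is free -> assigned | voices=[64 82 83 -]
Op 4: note_on(80): voice 3 is free -> assigned | voices=[64 82 83 80]
Op 5: note_on(61): all voices busy, STEAL voice 0 (pitch 64, oldest) -> assign | voices=[61 82 83 80]
Op 6: note_on(70): all voices busy, STEAL voice 1 (pitch 82, oldest) -> assign | voices=[61 70 83 80]
Op 7: note_on(62): all voices busy, STEAL voice 2 (pitch 83, oldest) -> assign | voices=[61 70 62 80]
Op 8: note_off(80): free voice 3 | voices=[61 70 62 -]
Op 9: note_on(89): voice 3 is free -> assigned | voices=[61 70 62 89]

Answer: 64 82 83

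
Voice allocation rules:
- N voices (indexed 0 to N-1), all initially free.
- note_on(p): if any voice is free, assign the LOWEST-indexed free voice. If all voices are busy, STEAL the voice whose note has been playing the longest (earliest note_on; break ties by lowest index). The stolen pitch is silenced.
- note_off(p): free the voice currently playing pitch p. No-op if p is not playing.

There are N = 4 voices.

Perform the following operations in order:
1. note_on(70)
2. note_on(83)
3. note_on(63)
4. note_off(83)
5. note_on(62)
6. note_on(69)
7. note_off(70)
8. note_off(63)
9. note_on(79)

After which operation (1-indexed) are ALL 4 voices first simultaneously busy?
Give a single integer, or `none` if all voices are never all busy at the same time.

Op 1: note_on(70): voice 0 is free -> assigned | voices=[70 - - -]
Op 2: note_on(83): voice 1 is free -> assigned | voices=[70 83 - -]
Op 3: note_on(63): voice 2 is free -> assigned | voices=[70 83 63 -]
Op 4: note_off(83): free voice 1 | voices=[70 - 63 -]
Op 5: note_on(62): voice 1 is free -> assigned | voices=[70 62 63 -]
Op 6: note_on(69): voice 3 is free -> assigned | voices=[70 62 63 69]
Op 7: note_off(70): free voice 0 | voices=[- 62 63 69]
Op 8: note_off(63): free voice 2 | voices=[- 62 - 69]
Op 9: note_on(79): voice 0 is free -> assigned | voices=[79 62 - 69]

Answer: 6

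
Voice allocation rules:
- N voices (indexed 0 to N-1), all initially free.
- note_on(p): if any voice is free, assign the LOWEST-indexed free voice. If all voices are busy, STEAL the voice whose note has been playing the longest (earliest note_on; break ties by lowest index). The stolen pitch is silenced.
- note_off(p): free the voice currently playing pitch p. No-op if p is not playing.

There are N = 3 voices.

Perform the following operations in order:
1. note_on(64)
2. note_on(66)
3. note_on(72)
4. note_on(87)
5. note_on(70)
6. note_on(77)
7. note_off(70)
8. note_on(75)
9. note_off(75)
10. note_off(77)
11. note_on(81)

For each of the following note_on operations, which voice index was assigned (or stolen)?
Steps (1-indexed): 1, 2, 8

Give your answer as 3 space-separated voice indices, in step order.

Op 1: note_on(64): voice 0 is free -> assigned | voices=[64 - -]
Op 2: note_on(66): voice 1 is free -> assigned | voices=[64 66 -]
Op 3: note_on(72): voice 2 is free -> assigned | voices=[64 66 72]
Op 4: note_on(87): all voices busy, STEAL voice 0 (pitch 64, oldest) -> assign | voices=[87 66 72]
Op 5: note_on(70): all voices busy, STEAL voice 1 (pitch 66, oldest) -> assign | voices=[87 70 72]
Op 6: note_on(77): all voices busy, STEAL voice 2 (pitch 72, oldest) -> assign | voices=[87 70 77]
Op 7: note_off(70): free voice 1 | voices=[87 - 77]
Op 8: note_on(75): voice 1 is free -> assigned | voices=[87 75 77]
Op 9: note_off(75): free voice 1 | voices=[87 - 77]
Op 10: note_off(77): free voice 2 | voices=[87 - -]
Op 11: note_on(81): voice 1 is free -> assigned | voices=[87 81 -]

Answer: 0 1 1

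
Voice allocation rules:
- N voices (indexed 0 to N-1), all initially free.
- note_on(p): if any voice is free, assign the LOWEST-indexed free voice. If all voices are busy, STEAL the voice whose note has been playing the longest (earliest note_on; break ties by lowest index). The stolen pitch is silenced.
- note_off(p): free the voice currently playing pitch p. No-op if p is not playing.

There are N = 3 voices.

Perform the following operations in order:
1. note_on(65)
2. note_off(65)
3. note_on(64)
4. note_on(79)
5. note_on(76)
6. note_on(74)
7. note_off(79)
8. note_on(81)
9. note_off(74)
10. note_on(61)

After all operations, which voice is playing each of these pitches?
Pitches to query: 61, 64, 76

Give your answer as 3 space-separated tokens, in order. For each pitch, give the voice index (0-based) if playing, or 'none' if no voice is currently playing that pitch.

Op 1: note_on(65): voice 0 is free -> assigned | voices=[65 - -]
Op 2: note_off(65): free voice 0 | voices=[- - -]
Op 3: note_on(64): voice 0 is free -> assigned | voices=[64 - -]
Op 4: note_on(79): voice 1 is free -> assigned | voices=[64 79 -]
Op 5: note_on(76): voice 2 is free -> assigned | voices=[64 79 76]
Op 6: note_on(74): all voices busy, STEAL voice 0 (pitch 64, oldest) -> assign | voices=[74 79 76]
Op 7: note_off(79): free voice 1 | voices=[74 - 76]
Op 8: note_on(81): voice 1 is free -> assigned | voices=[74 81 76]
Op 9: note_off(74): free voice 0 | voices=[- 81 76]
Op 10: note_on(61): voice 0 is free -> assigned | voices=[61 81 76]

Answer: 0 none 2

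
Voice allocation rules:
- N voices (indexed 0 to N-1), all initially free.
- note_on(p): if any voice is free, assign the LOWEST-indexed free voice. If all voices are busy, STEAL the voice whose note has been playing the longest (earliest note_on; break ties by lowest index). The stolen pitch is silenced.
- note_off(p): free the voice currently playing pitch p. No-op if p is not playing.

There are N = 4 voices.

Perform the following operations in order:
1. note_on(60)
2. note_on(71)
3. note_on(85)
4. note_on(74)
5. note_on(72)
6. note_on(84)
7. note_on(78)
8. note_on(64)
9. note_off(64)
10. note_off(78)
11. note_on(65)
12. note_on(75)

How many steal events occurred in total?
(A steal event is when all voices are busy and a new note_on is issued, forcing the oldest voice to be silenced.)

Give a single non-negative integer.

Answer: 4

Derivation:
Op 1: note_on(60): voice 0 is free -> assigned | voices=[60 - - -]
Op 2: note_on(71): voice 1 is free -> assigned | voices=[60 71 - -]
Op 3: note_on(85): voice 2 is free -> assigned | voices=[60 71 85 -]
Op 4: note_on(74): voice 3 is free -> assigned | voices=[60 71 85 74]
Op 5: note_on(72): all voices busy, STEAL voice 0 (pitch 60, oldest) -> assign | voices=[72 71 85 74]
Op 6: note_on(84): all voices busy, STEAL voice 1 (pitch 71, oldest) -> assign | voices=[72 84 85 74]
Op 7: note_on(78): all voices busy, STEAL voice 2 (pitch 85, oldest) -> assign | voices=[72 84 78 74]
Op 8: note_on(64): all voices busy, STEAL voice 3 (pitch 74, oldest) -> assign | voices=[72 84 78 64]
Op 9: note_off(64): free voice 3 | voices=[72 84 78 -]
Op 10: note_off(78): free voice 2 | voices=[72 84 - -]
Op 11: note_on(65): voice 2 is free -> assigned | voices=[72 84 65 -]
Op 12: note_on(75): voice 3 is free -> assigned | voices=[72 84 65 75]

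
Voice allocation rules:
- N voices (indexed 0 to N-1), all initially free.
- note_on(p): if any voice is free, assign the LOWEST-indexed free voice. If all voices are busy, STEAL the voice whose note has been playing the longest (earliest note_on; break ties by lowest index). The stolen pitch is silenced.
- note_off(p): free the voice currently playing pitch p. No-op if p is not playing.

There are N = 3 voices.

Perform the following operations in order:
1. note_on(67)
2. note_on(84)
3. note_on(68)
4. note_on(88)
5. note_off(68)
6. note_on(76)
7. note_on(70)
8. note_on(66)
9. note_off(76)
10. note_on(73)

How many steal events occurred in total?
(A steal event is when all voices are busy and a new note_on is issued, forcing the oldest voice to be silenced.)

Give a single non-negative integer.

Op 1: note_on(67): voice 0 is free -> assigned | voices=[67 - -]
Op 2: note_on(84): voice 1 is free -> assigned | voices=[67 84 -]
Op 3: note_on(68): voice 2 is free -> assigned | voices=[67 84 68]
Op 4: note_on(88): all voices busy, STEAL voice 0 (pitch 67, oldest) -> assign | voices=[88 84 68]
Op 5: note_off(68): free voice 2 | voices=[88 84 -]
Op 6: note_on(76): voice 2 is free -> assigned | voices=[88 84 76]
Op 7: note_on(70): all voices busy, STEAL voice 1 (pitch 84, oldest) -> assign | voices=[88 70 76]
Op 8: note_on(66): all voices busy, STEAL voice 0 (pitch 88, oldest) -> assign | voices=[66 70 76]
Op 9: note_off(76): free voice 2 | voices=[66 70 -]
Op 10: note_on(73): voice 2 is free -> assigned | voices=[66 70 73]

Answer: 3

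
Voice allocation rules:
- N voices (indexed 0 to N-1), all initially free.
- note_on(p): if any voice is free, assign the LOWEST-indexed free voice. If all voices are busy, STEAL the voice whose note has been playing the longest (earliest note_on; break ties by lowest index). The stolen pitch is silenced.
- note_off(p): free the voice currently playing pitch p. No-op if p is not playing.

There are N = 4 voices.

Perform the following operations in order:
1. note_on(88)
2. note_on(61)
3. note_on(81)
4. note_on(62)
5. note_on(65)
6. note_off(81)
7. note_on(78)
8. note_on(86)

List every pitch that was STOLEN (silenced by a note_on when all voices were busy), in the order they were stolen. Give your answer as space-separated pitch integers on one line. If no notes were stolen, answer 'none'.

Op 1: note_on(88): voice 0 is free -> assigned | voices=[88 - - -]
Op 2: note_on(61): voice 1 is free -> assigned | voices=[88 61 - -]
Op 3: note_on(81): voice 2 is free -> assigned | voices=[88 61 81 -]
Op 4: note_on(62): voice 3 is free -> assigned | voices=[88 61 81 62]
Op 5: note_on(65): all voices busy, STEAL voice 0 (pitch 88, oldest) -> assign | voices=[65 61 81 62]
Op 6: note_off(81): free voice 2 | voices=[65 61 - 62]
Op 7: note_on(78): voice 2 is free -> assigned | voices=[65 61 78 62]
Op 8: note_on(86): all voices busy, STEAL voice 1 (pitch 61, oldest) -> assign | voices=[65 86 78 62]

Answer: 88 61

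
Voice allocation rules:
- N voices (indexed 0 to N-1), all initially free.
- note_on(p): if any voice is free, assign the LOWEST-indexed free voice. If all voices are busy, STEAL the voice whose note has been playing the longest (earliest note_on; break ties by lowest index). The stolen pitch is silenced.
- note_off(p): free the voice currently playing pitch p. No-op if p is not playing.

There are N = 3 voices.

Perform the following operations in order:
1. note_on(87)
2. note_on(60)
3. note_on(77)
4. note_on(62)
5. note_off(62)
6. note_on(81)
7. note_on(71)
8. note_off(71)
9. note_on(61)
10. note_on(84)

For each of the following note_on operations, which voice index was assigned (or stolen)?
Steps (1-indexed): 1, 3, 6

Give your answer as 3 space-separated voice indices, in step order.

Answer: 0 2 0

Derivation:
Op 1: note_on(87): voice 0 is free -> assigned | voices=[87 - -]
Op 2: note_on(60): voice 1 is free -> assigned | voices=[87 60 -]
Op 3: note_on(77): voice 2 is free -> assigned | voices=[87 60 77]
Op 4: note_on(62): all voices busy, STEAL voice 0 (pitch 87, oldest) -> assign | voices=[62 60 77]
Op 5: note_off(62): free voice 0 | voices=[- 60 77]
Op 6: note_on(81): voice 0 is free -> assigned | voices=[81 60 77]
Op 7: note_on(71): all voices busy, STEAL voice 1 (pitch 60, oldest) -> assign | voices=[81 71 77]
Op 8: note_off(71): free voice 1 | voices=[81 - 77]
Op 9: note_on(61): voice 1 is free -> assigned | voices=[81 61 77]
Op 10: note_on(84): all voices busy, STEAL voice 2 (pitch 77, oldest) -> assign | voices=[81 61 84]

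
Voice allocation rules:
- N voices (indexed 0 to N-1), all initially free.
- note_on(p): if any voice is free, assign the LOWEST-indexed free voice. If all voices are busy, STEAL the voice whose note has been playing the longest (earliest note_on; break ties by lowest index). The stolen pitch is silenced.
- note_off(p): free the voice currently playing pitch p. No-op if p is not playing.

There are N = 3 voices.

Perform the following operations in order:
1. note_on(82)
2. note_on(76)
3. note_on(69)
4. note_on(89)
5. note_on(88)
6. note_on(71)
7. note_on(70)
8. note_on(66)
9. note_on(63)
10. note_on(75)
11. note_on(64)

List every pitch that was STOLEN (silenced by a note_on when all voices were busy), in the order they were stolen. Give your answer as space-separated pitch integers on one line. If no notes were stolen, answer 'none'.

Answer: 82 76 69 89 88 71 70 66

Derivation:
Op 1: note_on(82): voice 0 is free -> assigned | voices=[82 - -]
Op 2: note_on(76): voice 1 is free -> assigned | voices=[82 76 -]
Op 3: note_on(69): voice 2 is free -> assigned | voices=[82 76 69]
Op 4: note_on(89): all voices busy, STEAL voice 0 (pitch 82, oldest) -> assign | voices=[89 76 69]
Op 5: note_on(88): all voices busy, STEAL voice 1 (pitch 76, oldest) -> assign | voices=[89 88 69]
Op 6: note_on(71): all voices busy, STEAL voice 2 (pitch 69, oldest) -> assign | voices=[89 88 71]
Op 7: note_on(70): all voices busy, STEAL voice 0 (pitch 89, oldest) -> assign | voices=[70 88 71]
Op 8: note_on(66): all voices busy, STEAL voice 1 (pitch 88, oldest) -> assign | voices=[70 66 71]
Op 9: note_on(63): all voices busy, STEAL voice 2 (pitch 71, oldest) -> assign | voices=[70 66 63]
Op 10: note_on(75): all voices busy, STEAL voice 0 (pitch 70, oldest) -> assign | voices=[75 66 63]
Op 11: note_on(64): all voices busy, STEAL voice 1 (pitch 66, oldest) -> assign | voices=[75 64 63]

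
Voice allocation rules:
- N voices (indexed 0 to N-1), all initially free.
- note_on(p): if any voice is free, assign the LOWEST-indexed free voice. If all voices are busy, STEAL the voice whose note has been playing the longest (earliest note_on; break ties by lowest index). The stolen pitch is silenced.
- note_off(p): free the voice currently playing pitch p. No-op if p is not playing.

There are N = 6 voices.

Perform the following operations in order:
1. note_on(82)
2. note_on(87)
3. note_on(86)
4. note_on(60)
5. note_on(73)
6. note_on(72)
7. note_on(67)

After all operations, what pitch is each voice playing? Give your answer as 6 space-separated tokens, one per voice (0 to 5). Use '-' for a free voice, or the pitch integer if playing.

Answer: 67 87 86 60 73 72

Derivation:
Op 1: note_on(82): voice 0 is free -> assigned | voices=[82 - - - - -]
Op 2: note_on(87): voice 1 is free -> assigned | voices=[82 87 - - - -]
Op 3: note_on(86): voice 2 is free -> assigned | voices=[82 87 86 - - -]
Op 4: note_on(60): voice 3 is free -> assigned | voices=[82 87 86 60 - -]
Op 5: note_on(73): voice 4 is free -> assigned | voices=[82 87 86 60 73 -]
Op 6: note_on(72): voice 5 is free -> assigned | voices=[82 87 86 60 73 72]
Op 7: note_on(67): all voices busy, STEAL voice 0 (pitch 82, oldest) -> assign | voices=[67 87 86 60 73 72]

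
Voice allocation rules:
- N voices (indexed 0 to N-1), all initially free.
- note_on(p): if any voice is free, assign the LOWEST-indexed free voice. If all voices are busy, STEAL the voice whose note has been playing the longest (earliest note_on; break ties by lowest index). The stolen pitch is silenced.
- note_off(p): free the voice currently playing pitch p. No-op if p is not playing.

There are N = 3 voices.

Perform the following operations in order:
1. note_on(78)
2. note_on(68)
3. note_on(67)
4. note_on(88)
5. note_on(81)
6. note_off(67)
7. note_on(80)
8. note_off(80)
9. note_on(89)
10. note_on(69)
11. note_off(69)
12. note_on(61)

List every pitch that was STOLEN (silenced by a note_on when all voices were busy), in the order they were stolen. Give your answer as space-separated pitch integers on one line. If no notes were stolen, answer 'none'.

Answer: 78 68 88

Derivation:
Op 1: note_on(78): voice 0 is free -> assigned | voices=[78 - -]
Op 2: note_on(68): voice 1 is free -> assigned | voices=[78 68 -]
Op 3: note_on(67): voice 2 is free -> assigned | voices=[78 68 67]
Op 4: note_on(88): all voices busy, STEAL voice 0 (pitch 78, oldest) -> assign | voices=[88 68 67]
Op 5: note_on(81): all voices busy, STEAL voice 1 (pitch 68, oldest) -> assign | voices=[88 81 67]
Op 6: note_off(67): free voice 2 | voices=[88 81 -]
Op 7: note_on(80): voice 2 is free -> assigned | voices=[88 81 80]
Op 8: note_off(80): free voice 2 | voices=[88 81 -]
Op 9: note_on(89): voice 2 is free -> assigned | voices=[88 81 89]
Op 10: note_on(69): all voices busy, STEAL voice 0 (pitch 88, oldest) -> assign | voices=[69 81 89]
Op 11: note_off(69): free voice 0 | voices=[- 81 89]
Op 12: note_on(61): voice 0 is free -> assigned | voices=[61 81 89]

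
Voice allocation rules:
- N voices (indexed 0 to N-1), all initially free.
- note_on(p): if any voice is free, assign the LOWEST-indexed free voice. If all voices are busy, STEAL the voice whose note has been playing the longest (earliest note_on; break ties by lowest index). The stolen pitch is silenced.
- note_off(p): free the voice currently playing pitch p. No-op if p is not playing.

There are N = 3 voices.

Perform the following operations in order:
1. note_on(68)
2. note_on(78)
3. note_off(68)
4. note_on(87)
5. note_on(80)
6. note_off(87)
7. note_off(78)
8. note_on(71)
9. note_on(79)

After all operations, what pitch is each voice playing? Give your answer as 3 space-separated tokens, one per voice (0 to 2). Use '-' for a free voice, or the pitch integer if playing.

Answer: 71 79 80

Derivation:
Op 1: note_on(68): voice 0 is free -> assigned | voices=[68 - -]
Op 2: note_on(78): voice 1 is free -> assigned | voices=[68 78 -]
Op 3: note_off(68): free voice 0 | voices=[- 78 -]
Op 4: note_on(87): voice 0 is free -> assigned | voices=[87 78 -]
Op 5: note_on(80): voice 2 is free -> assigned | voices=[87 78 80]
Op 6: note_off(87): free voice 0 | voices=[- 78 80]
Op 7: note_off(78): free voice 1 | voices=[- - 80]
Op 8: note_on(71): voice 0 is free -> assigned | voices=[71 - 80]
Op 9: note_on(79): voice 1 is free -> assigned | voices=[71 79 80]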